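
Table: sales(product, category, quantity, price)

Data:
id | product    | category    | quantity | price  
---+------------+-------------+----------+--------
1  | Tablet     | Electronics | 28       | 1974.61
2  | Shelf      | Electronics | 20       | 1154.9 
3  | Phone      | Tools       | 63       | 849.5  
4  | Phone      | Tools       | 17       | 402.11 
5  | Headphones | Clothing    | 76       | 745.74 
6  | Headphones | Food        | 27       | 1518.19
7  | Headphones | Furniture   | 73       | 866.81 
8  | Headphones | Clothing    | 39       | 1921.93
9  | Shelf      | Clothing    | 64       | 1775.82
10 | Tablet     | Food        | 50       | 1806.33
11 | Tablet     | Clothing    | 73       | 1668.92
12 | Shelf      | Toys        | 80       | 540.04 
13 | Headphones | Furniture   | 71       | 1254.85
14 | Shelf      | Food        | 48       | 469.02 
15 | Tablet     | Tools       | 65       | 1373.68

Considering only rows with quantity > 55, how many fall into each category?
SELECT category, COUNT(*)
FROM sales
WHERE quantity > 55
GROUP BY category

Note: WHERE filters rows before grouping.

Result:
  Clothing: 3
  Furniture: 2
  Tools: 2
  Toys: 1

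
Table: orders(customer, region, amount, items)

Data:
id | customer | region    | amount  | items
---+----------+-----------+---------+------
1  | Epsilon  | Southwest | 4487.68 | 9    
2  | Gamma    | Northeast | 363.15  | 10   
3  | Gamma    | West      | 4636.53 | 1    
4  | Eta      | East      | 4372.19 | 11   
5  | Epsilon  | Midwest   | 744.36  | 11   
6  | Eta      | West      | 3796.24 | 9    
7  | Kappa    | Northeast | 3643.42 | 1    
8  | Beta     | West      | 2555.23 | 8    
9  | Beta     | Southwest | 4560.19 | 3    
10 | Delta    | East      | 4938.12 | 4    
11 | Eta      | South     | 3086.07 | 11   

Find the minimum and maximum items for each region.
SELECT region, MIN(items), MAX(items)
FROM orders
GROUP BY region

Result:
  East: min=4, max=11
  Midwest: min=11, max=11
  Northeast: min=1, max=10
  South: min=11, max=11
  Southwest: min=3, max=9
  West: min=1, max=9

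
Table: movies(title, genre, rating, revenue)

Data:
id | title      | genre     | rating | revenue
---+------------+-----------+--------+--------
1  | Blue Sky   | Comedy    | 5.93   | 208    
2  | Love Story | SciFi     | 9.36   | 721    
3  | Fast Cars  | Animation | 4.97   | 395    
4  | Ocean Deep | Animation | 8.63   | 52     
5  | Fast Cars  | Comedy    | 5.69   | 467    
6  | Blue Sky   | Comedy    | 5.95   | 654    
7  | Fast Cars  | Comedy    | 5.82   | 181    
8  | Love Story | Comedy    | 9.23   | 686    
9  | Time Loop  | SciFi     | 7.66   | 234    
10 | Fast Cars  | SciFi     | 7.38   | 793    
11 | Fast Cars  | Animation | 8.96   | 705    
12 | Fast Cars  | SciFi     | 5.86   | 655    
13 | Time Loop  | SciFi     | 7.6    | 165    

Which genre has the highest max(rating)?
SELECT genre, MAX(rating) as val
FROM movies
GROUP BY genre
ORDER BY val DESC
LIMIT 1

Result: SciFi with max(rating) = 9.36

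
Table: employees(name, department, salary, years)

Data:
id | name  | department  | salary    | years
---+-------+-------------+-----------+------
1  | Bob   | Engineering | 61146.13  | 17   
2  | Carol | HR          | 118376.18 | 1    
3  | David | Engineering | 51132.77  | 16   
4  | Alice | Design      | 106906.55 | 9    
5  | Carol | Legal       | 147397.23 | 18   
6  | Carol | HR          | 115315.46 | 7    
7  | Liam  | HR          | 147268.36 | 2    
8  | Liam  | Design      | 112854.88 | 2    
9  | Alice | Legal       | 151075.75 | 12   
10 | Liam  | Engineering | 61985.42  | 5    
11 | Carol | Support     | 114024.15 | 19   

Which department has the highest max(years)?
SELECT department, MAX(years) as val
FROM employees
GROUP BY department
ORDER BY val DESC
LIMIT 1

Result: Support with max(years) = 19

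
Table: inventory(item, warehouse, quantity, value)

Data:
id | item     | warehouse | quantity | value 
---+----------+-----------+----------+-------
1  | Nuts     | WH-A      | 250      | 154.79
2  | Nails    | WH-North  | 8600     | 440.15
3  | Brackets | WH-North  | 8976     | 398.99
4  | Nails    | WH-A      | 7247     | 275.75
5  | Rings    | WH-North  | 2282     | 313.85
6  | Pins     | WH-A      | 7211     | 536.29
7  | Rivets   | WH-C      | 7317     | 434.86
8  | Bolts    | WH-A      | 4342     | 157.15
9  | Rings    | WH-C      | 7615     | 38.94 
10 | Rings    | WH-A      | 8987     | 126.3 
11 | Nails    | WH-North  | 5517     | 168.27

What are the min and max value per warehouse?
SELECT warehouse, MIN(value), MAX(value)
FROM inventory
GROUP BY warehouse

Result:
  WH-A: min=126.30, max=536.29
  WH-C: min=38.94, max=434.86
  WH-North: min=168.27, max=440.15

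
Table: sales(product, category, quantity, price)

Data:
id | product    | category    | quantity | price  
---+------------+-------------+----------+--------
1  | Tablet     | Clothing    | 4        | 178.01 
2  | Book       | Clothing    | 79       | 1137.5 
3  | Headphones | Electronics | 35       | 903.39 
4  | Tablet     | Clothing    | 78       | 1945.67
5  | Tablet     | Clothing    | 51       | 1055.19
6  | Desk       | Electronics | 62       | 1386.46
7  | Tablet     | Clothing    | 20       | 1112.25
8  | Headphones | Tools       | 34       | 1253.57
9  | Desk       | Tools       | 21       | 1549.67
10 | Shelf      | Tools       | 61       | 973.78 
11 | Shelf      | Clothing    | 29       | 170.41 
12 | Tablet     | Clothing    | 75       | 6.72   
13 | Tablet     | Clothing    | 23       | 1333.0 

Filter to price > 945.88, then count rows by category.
SELECT category, COUNT(*)
FROM sales
WHERE price > 945.88
GROUP BY category

Note: WHERE filters rows before grouping.

Result:
  Clothing: 5
  Electronics: 1
  Tools: 3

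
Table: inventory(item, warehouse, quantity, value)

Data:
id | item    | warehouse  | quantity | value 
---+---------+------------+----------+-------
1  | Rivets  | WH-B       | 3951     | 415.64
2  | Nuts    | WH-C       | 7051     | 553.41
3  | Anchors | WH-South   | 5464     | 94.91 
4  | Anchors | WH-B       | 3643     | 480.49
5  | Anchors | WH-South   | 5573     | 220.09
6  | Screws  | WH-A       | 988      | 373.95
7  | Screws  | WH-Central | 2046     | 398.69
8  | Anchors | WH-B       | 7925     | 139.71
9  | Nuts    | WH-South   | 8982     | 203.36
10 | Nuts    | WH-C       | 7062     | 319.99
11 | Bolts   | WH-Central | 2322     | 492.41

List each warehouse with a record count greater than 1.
SELECT warehouse, COUNT(*) as cnt
FROM inventory
GROUP BY warehouse
HAVING COUNT(*) > 1

Result:
  WH-B: 3
  WH-C: 2
  WH-Central: 2
  WH-South: 3

Note: HAVING filters groups after aggregation, WHERE filters rows before.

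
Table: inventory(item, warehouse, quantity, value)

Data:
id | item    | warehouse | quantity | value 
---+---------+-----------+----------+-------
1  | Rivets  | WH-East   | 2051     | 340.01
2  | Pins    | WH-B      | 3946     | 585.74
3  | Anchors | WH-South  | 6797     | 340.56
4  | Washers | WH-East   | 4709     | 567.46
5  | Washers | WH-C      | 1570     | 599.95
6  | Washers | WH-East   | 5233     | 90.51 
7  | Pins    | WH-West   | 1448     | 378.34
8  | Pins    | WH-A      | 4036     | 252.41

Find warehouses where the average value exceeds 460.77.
SELECT warehouse, AVG(value)
FROM inventory
GROUP BY warehouse
HAVING AVG(value) > 460.77

Result:
  WH-B: avg=585.74
  WH-C: avg=599.95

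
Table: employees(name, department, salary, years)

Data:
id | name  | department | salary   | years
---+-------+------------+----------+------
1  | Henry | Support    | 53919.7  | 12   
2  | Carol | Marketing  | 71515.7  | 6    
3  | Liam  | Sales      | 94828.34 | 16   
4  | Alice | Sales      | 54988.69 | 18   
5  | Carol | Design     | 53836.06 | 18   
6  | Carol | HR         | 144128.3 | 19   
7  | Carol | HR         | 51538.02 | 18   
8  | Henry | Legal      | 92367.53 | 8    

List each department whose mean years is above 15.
SELECT department, AVG(years)
FROM employees
GROUP BY department
HAVING AVG(years) > 15

Result:
  Design: avg=18.00
  HR: avg=18.50
  Sales: avg=17.00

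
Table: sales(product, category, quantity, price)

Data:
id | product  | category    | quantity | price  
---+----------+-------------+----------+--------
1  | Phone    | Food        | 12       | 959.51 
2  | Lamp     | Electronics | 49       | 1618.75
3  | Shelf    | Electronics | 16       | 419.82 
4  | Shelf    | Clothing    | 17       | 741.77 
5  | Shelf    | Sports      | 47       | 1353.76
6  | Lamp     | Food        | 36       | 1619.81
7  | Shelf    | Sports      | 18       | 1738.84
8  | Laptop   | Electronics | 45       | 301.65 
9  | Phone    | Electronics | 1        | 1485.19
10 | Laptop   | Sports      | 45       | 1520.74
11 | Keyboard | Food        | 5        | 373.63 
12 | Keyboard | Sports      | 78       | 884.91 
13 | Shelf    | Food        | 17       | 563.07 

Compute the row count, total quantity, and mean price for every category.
SELECT category,
       COUNT(*) as cnt,
       SUM(quantity) as total_quantity,
       AVG(price) as avg_price
FROM sales
GROUP BY category

Result:
  Clothing: 1 records, 17 total quantity, 741.77 avg price
  Electronics: 4 records, 111 total quantity, 956.35 avg price
  Food: 4 records, 70 total quantity, 879.01 avg price
  Sports: 4 records, 188 total quantity, 1374.56 avg price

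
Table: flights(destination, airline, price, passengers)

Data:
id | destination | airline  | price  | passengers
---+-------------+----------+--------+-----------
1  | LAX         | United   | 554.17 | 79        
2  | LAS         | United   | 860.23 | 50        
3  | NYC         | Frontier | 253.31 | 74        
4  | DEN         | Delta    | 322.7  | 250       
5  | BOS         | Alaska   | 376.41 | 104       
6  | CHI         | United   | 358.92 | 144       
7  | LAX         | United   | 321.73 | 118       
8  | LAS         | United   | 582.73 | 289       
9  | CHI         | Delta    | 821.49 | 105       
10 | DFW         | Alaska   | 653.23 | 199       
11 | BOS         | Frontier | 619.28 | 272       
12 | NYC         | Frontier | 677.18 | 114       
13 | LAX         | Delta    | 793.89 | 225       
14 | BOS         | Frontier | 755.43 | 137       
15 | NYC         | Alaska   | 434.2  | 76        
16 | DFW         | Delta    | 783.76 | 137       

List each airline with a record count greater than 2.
SELECT airline, COUNT(*) as cnt
FROM flights
GROUP BY airline
HAVING COUNT(*) > 2

Result:
  Alaska: 3
  Delta: 4
  Frontier: 4
  United: 5

Note: HAVING filters groups after aggregation, WHERE filters rows before.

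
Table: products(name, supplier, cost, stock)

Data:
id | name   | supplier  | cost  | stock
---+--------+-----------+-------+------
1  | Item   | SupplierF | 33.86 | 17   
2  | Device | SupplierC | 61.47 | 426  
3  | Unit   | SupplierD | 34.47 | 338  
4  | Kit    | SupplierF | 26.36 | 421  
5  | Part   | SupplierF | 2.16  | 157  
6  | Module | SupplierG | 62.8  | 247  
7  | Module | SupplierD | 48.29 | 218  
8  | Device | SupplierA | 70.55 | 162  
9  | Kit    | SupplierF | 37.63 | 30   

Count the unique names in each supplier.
SELECT supplier, COUNT(DISTINCT name)
FROM products
GROUP BY supplier

Result:
  SupplierA: 1 distinct
  SupplierC: 1 distinct
  SupplierD: 2 distinct
  SupplierF: 3 distinct
  SupplierG: 1 distinct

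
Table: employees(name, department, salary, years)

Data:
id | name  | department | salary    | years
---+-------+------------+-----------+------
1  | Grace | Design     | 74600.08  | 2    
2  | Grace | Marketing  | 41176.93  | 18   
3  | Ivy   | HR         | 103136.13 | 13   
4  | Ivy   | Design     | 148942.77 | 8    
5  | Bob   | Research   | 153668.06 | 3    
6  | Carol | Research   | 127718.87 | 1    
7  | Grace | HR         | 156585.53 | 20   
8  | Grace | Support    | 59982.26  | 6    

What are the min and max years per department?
SELECT department, MIN(years), MAX(years)
FROM employees
GROUP BY department

Result:
  Design: min=2, max=8
  HR: min=13, max=20
  Marketing: min=18, max=18
  Research: min=1, max=3
  Support: min=6, max=6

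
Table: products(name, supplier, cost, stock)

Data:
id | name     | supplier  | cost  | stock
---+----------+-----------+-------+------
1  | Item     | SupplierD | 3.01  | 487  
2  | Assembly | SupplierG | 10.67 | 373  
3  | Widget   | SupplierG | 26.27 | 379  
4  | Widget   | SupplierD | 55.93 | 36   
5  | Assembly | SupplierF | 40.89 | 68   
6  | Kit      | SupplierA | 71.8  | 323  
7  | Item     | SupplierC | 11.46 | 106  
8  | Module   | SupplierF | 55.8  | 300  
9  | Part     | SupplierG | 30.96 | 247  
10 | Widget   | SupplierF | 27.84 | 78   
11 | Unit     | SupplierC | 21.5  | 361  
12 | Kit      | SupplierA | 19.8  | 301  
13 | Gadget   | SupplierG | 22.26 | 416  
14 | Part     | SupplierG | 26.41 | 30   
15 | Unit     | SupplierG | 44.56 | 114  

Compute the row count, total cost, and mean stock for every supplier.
SELECT supplier,
       COUNT(*) as cnt,
       SUM(cost) as total_cost,
       AVG(stock) as avg_stock
FROM products
GROUP BY supplier

Result:
  SupplierA: 2 records, 91.60 total cost, 312.00 avg stock
  SupplierC: 2 records, 32.96 total cost, 233.50 avg stock
  SupplierD: 2 records, 58.94 total cost, 261.50 avg stock
  SupplierF: 3 records, 124.53 total cost, 148.67 avg stock
  SupplierG: 6 records, 161.13 total cost, 259.83 avg stock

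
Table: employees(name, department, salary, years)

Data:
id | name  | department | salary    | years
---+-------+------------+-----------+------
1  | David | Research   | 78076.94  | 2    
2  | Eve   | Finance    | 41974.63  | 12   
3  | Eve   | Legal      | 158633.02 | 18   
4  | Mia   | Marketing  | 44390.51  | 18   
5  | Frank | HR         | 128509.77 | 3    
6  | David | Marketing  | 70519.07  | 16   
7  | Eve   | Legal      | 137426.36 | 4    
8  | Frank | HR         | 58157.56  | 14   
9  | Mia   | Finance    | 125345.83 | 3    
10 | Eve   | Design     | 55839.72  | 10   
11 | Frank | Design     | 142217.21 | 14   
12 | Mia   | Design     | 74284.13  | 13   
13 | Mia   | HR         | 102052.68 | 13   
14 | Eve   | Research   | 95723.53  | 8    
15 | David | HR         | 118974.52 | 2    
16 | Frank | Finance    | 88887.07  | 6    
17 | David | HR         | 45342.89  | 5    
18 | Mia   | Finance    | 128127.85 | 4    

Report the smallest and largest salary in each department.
SELECT department, MIN(salary), MAX(salary)
FROM employees
GROUP BY department

Result:
  Design: min=55839.72, max=142217.21
  Finance: min=41974.63, max=128127.85
  HR: min=45342.89, max=128509.77
  Legal: min=137426.36, max=158633.02
  Marketing: min=44390.51, max=70519.07
  Research: min=78076.94, max=95723.53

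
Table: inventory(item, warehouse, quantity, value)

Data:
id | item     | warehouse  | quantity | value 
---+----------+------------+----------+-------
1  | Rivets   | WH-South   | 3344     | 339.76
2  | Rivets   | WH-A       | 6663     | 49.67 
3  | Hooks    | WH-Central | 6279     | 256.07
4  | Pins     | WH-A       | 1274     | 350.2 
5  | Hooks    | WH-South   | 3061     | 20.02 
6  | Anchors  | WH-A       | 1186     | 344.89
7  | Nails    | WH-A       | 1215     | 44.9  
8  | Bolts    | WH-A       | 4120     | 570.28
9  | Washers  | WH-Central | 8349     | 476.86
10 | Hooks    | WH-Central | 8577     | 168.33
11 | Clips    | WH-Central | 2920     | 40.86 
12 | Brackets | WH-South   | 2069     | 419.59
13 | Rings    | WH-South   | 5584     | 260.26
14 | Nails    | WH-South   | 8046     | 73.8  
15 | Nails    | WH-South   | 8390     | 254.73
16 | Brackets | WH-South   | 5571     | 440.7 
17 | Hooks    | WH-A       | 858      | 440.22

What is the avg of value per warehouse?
SELECT warehouse, AVG(value) as result
FROM inventory
GROUP BY warehouse

Result:
  WH-A: 300.03
  WH-Central: 235.53
  WH-South: 258.41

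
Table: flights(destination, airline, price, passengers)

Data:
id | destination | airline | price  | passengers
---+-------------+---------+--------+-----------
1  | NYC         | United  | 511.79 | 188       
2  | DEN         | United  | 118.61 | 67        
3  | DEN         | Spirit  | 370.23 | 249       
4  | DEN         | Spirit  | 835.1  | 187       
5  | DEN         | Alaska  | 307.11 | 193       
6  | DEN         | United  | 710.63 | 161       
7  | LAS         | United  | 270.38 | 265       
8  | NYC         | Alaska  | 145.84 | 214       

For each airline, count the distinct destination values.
SELECT airline, COUNT(DISTINCT destination)
FROM flights
GROUP BY airline

Result:
  Alaska: 2 distinct
  Spirit: 1 distinct
  United: 3 distinct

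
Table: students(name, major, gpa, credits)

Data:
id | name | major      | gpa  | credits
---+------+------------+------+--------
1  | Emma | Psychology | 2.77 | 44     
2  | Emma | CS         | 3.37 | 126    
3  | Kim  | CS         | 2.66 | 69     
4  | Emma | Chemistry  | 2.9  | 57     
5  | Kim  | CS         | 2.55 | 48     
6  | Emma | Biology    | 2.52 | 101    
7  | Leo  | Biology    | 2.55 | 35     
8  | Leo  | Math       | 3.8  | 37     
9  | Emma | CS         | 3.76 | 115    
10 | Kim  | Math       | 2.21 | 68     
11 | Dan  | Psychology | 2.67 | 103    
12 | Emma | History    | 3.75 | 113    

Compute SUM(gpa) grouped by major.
SELECT major, SUM(gpa) as result
FROM students
GROUP BY major

Result:
  Biology: 5.07
  CS: 12.34
  Chemistry: 2.90
  History: 3.75
  Math: 6.01
  Psychology: 5.44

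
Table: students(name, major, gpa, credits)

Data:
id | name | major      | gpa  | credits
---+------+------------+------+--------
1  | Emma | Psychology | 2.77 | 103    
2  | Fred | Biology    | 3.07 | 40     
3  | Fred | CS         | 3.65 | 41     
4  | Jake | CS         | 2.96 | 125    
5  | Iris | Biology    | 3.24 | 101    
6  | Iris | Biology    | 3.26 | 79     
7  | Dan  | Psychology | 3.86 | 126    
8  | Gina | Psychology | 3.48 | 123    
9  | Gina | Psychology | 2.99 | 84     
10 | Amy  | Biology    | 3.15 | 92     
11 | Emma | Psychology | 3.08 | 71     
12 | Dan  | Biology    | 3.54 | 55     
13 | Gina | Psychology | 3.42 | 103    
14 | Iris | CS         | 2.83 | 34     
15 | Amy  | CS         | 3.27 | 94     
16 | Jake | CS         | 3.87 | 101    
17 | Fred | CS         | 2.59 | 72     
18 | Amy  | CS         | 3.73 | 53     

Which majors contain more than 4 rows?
SELECT major, COUNT(*) as cnt
FROM students
GROUP BY major
HAVING COUNT(*) > 4

Result:
  Biology: 5
  CS: 7
  Psychology: 6

Note: HAVING filters groups after aggregation, WHERE filters rows before.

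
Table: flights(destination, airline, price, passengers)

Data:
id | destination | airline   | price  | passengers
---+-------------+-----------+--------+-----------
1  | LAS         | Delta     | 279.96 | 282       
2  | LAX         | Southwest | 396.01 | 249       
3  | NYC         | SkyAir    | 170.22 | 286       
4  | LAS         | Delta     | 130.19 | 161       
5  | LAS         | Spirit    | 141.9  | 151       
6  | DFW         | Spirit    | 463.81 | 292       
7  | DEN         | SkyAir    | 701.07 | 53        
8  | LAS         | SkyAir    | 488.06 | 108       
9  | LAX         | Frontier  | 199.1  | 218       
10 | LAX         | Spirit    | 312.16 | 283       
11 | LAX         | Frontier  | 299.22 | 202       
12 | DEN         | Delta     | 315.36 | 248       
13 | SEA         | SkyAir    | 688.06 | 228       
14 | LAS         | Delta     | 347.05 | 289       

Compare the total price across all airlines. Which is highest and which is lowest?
SELECT airline, SUM(price)
FROM flights
GROUP BY airline
ORDER BY SUM(price)

All groups:
  Southwest: 396.01
  Frontier: 498.32
  Spirit: 917.87
  Delta: 1072.56
  SkyAir: 2047.41

Highest: SkyAir (2047.41)
Lowest: Southwest (396.01)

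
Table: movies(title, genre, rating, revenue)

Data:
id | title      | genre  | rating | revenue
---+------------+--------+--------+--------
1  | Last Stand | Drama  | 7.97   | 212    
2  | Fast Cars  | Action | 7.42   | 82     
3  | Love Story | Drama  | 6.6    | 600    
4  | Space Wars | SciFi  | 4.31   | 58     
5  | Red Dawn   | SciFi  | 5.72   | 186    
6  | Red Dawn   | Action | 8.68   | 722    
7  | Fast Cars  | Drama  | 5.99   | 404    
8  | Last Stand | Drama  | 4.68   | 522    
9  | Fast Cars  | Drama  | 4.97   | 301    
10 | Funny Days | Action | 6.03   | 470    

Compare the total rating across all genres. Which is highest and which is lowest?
SELECT genre, SUM(rating)
FROM movies
GROUP BY genre
ORDER BY SUM(rating)

All groups:
  SciFi: 10.03
  Action: 22.13
  Drama: 30.21

Highest: Drama (30.21)
Lowest: SciFi (10.03)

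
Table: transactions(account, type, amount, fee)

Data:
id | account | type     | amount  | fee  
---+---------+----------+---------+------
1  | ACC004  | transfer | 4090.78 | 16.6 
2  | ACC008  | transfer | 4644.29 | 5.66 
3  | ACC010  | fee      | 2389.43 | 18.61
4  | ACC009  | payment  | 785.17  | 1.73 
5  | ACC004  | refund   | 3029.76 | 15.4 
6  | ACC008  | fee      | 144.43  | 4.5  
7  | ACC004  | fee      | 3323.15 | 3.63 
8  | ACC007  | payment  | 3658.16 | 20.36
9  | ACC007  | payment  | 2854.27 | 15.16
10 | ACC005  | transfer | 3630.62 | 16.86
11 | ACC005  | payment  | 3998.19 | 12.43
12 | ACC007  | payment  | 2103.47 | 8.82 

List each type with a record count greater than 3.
SELECT type, COUNT(*) as cnt
FROM transactions
GROUP BY type
HAVING COUNT(*) > 3

Result:
  payment: 5

Note: HAVING filters groups after aggregation, WHERE filters rows before.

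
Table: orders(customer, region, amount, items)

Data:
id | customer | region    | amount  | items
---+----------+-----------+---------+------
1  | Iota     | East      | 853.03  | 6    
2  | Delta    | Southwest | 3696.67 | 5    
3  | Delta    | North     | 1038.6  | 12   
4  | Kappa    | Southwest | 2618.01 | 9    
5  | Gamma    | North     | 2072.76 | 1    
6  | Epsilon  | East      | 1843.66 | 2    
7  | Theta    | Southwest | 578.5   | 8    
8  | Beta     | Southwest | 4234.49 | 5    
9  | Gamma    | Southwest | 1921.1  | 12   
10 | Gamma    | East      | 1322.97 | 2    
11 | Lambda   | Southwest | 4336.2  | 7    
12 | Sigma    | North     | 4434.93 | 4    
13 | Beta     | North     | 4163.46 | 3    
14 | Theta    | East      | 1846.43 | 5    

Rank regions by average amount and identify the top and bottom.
SELECT region, AVG(amount)
FROM orders
GROUP BY region
ORDER BY AVG(amount)

All groups:
  East: 1466.52
  Southwest: 2897.50
  North: 2927.44

Highest: North (2927.44)
Lowest: East (1466.52)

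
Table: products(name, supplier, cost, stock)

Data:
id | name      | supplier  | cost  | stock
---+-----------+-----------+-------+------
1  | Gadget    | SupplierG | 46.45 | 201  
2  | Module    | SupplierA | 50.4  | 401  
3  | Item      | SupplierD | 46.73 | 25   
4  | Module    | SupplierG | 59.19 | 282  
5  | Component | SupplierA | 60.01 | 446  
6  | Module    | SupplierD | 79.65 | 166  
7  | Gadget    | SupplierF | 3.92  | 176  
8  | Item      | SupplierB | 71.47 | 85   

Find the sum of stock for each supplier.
SELECT supplier, SUM(stock) as result
FROM products
GROUP BY supplier

Result:
  SupplierA: 847
  SupplierB: 85
  SupplierD: 191
  SupplierF: 176
  SupplierG: 483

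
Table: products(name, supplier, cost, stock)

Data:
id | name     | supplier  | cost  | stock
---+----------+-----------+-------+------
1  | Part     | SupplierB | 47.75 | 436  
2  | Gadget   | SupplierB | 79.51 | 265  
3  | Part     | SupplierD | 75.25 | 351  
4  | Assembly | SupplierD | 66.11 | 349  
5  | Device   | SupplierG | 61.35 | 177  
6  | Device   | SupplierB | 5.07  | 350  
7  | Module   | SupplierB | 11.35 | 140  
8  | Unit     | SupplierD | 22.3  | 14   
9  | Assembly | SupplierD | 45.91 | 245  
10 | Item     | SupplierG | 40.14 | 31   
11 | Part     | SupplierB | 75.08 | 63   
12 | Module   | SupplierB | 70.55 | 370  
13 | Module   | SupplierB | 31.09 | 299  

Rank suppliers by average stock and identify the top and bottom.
SELECT supplier, AVG(stock)
FROM products
GROUP BY supplier
ORDER BY AVG(stock)

All groups:
  SupplierG: 104.00
  SupplierD: 239.75
  SupplierB: 274.71

Highest: SupplierB (274.71)
Lowest: SupplierG (104.00)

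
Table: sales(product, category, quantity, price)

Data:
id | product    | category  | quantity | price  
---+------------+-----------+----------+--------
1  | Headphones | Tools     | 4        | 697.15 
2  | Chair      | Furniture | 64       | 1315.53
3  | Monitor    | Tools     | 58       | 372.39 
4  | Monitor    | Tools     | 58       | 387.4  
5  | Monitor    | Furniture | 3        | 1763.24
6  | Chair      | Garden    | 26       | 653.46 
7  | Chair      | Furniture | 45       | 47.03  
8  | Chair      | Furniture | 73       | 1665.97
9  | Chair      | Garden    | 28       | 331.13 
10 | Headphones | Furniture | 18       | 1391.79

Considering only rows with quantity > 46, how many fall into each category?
SELECT category, COUNT(*)
FROM sales
WHERE quantity > 46
GROUP BY category

Note: WHERE filters rows before grouping.

Result:
  Furniture: 2
  Tools: 2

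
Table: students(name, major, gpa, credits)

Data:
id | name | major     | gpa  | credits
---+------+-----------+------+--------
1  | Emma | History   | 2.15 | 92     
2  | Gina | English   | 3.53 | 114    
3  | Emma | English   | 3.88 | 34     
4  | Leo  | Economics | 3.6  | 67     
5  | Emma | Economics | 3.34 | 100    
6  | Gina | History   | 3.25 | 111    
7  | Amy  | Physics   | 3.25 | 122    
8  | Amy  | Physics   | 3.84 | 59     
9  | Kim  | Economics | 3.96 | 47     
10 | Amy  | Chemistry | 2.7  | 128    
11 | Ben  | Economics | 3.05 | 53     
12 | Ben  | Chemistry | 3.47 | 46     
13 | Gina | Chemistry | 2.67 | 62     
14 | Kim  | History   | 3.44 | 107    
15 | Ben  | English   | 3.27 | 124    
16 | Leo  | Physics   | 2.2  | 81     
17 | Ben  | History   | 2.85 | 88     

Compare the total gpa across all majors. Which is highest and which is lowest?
SELECT major, SUM(gpa)
FROM students
GROUP BY major
ORDER BY SUM(gpa)

All groups:
  Chemistry: 8.84
  Physics: 9.29
  English: 10.68
  History: 11.69
  Economics: 13.95

Highest: Economics (13.95)
Lowest: Chemistry (8.84)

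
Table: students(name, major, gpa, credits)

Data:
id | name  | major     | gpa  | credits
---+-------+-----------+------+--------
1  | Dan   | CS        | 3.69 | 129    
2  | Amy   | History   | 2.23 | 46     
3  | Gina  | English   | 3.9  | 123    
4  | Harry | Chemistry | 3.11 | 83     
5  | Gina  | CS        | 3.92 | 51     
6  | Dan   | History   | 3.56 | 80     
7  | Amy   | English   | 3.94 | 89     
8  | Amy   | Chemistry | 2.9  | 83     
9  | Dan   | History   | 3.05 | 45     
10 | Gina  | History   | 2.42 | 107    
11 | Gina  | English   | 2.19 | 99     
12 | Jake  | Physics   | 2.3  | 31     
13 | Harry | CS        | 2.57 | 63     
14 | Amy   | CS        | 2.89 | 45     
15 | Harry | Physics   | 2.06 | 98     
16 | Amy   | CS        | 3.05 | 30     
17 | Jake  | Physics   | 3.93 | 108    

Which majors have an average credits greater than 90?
SELECT major, AVG(credits)
FROM students
GROUP BY major
HAVING AVG(credits) > 90

Result:
  English: avg=103.67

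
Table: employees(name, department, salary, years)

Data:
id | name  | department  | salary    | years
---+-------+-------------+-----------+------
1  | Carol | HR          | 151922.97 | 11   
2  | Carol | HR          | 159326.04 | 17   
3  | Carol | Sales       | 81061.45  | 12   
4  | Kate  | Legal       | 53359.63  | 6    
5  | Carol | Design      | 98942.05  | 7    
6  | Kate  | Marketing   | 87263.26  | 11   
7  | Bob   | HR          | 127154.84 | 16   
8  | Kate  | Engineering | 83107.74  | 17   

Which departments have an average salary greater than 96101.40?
SELECT department, AVG(salary)
FROM employees
GROUP BY department
HAVING AVG(salary) > 96101.40

Result:
  Design: avg=98942.05
  HR: avg=146134.62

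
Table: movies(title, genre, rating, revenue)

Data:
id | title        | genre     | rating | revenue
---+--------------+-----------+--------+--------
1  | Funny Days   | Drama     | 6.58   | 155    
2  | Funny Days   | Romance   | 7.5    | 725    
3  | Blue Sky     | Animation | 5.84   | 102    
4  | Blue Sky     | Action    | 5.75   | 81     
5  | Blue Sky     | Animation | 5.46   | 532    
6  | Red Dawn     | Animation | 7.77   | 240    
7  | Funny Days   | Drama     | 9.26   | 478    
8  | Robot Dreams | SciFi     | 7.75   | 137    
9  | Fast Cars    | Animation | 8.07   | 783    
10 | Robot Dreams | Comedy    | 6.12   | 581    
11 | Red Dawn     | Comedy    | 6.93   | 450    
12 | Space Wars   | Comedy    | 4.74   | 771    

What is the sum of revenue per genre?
SELECT genre, SUM(revenue) as result
FROM movies
GROUP BY genre

Result:
  Action: 81
  Animation: 1657
  Comedy: 1802
  Drama: 633
  Romance: 725
  SciFi: 137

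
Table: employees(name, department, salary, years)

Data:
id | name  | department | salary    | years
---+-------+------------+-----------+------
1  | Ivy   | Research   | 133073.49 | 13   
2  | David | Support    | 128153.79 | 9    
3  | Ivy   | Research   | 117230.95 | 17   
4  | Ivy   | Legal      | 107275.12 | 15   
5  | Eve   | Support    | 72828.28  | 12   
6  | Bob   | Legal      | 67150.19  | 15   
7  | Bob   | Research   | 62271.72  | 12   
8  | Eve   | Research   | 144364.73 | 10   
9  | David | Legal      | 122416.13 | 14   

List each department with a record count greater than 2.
SELECT department, COUNT(*) as cnt
FROM employees
GROUP BY department
HAVING COUNT(*) > 2

Result:
  Legal: 3
  Research: 4

Note: HAVING filters groups after aggregation, WHERE filters rows before.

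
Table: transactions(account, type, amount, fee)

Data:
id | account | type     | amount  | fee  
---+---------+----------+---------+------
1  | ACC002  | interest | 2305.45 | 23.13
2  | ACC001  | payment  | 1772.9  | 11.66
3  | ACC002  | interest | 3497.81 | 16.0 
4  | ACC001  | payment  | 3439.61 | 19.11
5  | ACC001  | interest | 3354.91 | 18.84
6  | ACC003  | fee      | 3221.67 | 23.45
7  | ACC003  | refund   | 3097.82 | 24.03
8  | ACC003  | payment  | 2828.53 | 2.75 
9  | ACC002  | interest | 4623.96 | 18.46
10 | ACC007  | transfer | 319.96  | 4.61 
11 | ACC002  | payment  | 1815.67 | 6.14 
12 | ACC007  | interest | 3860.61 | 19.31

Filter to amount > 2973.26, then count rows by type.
SELECT type, COUNT(*)
FROM transactions
WHERE amount > 2973.26
GROUP BY type

Note: WHERE filters rows before grouping.

Result:
  fee: 1
  interest: 4
  payment: 1
  refund: 1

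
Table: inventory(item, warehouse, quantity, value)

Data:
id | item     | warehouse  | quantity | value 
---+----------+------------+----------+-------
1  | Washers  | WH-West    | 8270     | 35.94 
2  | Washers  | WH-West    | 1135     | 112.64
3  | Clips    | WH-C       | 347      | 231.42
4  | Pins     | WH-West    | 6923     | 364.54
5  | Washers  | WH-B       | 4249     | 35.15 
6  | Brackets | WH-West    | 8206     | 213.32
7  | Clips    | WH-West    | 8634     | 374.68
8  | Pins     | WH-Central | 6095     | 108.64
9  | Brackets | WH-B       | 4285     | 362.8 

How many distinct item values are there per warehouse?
SELECT warehouse, COUNT(DISTINCT item)
FROM inventory
GROUP BY warehouse

Result:
  WH-B: 2 distinct
  WH-C: 1 distinct
  WH-Central: 1 distinct
  WH-West: 4 distinct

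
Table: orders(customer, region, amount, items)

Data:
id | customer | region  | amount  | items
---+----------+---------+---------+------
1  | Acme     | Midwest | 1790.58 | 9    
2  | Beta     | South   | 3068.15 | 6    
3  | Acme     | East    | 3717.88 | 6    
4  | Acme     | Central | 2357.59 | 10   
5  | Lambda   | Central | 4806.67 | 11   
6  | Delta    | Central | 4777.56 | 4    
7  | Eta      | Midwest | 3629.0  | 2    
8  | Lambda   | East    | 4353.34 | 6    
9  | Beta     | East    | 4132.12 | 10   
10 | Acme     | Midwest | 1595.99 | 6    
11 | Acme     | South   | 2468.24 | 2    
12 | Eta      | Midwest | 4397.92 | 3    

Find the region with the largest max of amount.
SELECT region, MAX(amount) as val
FROM orders
GROUP BY region
ORDER BY val DESC
LIMIT 1

Result: Central with max(amount) = 4806.67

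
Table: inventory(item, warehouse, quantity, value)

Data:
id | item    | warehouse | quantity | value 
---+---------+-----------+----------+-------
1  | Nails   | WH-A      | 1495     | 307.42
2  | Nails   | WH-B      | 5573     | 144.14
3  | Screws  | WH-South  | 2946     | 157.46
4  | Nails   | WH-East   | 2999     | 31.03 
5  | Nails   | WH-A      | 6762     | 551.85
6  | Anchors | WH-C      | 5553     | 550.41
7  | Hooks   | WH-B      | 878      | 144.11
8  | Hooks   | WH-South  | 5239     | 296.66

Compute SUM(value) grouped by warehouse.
SELECT warehouse, SUM(value) as result
FROM inventory
GROUP BY warehouse

Result:
  WH-A: 859.27
  WH-B: 288.25
  WH-C: 550.41
  WH-East: 31.03
  WH-South: 454.12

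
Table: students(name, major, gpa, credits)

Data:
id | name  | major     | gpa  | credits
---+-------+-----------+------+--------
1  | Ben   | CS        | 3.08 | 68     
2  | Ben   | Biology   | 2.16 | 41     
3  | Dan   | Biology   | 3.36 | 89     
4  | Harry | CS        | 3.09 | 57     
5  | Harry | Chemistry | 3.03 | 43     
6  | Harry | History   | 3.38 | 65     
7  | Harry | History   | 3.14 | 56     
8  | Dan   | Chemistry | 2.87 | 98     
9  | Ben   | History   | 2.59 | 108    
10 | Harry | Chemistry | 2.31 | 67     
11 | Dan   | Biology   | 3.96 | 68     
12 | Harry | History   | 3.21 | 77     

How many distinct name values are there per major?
SELECT major, COUNT(DISTINCT name)
FROM students
GROUP BY major

Result:
  Biology: 2 distinct
  CS: 2 distinct
  Chemistry: 2 distinct
  History: 2 distinct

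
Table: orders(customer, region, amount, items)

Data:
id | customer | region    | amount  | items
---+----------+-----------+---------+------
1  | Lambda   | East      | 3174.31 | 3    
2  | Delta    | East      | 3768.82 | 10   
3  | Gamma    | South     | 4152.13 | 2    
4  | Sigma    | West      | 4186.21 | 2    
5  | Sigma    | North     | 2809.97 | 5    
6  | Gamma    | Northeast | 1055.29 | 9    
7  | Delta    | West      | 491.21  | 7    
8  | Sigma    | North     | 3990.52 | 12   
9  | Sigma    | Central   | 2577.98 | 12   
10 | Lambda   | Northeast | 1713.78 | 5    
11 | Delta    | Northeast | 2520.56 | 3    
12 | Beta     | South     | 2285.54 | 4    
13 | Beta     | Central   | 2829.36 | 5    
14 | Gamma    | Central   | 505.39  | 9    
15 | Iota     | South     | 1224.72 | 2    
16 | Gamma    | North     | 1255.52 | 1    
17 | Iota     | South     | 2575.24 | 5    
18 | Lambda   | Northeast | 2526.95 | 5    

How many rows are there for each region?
SELECT region, COUNT(*) as count
FROM orders
GROUP BY region

Result:
  Central: 3
  East: 2
  North: 3
  Northeast: 4
  South: 4
  West: 2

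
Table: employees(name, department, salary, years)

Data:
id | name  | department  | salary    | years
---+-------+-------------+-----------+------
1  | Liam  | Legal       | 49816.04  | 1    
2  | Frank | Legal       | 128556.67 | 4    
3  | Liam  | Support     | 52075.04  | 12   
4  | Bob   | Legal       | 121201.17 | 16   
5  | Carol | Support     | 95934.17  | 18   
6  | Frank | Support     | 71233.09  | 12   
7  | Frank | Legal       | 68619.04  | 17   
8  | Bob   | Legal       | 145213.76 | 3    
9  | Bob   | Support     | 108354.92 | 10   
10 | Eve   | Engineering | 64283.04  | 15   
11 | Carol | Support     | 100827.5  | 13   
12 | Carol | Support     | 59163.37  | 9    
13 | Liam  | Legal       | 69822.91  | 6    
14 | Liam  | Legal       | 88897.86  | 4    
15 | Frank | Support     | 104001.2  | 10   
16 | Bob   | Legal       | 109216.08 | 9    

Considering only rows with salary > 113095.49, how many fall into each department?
SELECT department, COUNT(*)
FROM employees
WHERE salary > 113095.49
GROUP BY department

Note: WHERE filters rows before grouping.

Result:
  Legal: 3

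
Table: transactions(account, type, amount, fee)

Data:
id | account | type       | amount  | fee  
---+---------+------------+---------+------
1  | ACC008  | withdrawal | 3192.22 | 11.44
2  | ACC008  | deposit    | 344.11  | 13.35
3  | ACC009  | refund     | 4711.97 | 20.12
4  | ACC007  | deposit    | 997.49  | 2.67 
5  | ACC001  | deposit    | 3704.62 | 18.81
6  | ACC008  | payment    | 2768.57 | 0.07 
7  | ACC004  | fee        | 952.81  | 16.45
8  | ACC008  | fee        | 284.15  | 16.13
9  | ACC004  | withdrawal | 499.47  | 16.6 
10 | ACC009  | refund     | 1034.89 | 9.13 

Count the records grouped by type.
SELECT type, COUNT(*) as count
FROM transactions
GROUP BY type

Result:
  deposit: 3
  fee: 2
  payment: 1
  refund: 2
  withdrawal: 2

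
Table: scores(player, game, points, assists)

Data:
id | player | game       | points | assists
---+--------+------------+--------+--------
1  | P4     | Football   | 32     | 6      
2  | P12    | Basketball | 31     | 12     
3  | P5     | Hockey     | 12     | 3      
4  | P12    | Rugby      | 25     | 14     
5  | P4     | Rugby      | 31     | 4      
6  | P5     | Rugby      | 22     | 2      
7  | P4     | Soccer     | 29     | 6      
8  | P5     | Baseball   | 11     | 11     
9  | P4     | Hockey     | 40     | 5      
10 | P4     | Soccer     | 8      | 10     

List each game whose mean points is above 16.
SELECT game, AVG(points)
FROM scores
GROUP BY game
HAVING AVG(points) > 16

Result:
  Basketball: avg=31.00
  Football: avg=32.00
  Hockey: avg=26.00
  Rugby: avg=26.00
  Soccer: avg=18.50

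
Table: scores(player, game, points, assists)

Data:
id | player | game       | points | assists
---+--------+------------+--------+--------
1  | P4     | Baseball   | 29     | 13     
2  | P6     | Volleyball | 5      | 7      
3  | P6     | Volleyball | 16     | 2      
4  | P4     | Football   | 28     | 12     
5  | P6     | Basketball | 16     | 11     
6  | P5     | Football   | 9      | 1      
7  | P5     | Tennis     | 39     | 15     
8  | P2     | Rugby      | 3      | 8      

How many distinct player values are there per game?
SELECT game, COUNT(DISTINCT player)
FROM scores
GROUP BY game

Result:
  Baseball: 1 distinct
  Basketball: 1 distinct
  Football: 2 distinct
  Rugby: 1 distinct
  Tennis: 1 distinct
  Volleyball: 1 distinct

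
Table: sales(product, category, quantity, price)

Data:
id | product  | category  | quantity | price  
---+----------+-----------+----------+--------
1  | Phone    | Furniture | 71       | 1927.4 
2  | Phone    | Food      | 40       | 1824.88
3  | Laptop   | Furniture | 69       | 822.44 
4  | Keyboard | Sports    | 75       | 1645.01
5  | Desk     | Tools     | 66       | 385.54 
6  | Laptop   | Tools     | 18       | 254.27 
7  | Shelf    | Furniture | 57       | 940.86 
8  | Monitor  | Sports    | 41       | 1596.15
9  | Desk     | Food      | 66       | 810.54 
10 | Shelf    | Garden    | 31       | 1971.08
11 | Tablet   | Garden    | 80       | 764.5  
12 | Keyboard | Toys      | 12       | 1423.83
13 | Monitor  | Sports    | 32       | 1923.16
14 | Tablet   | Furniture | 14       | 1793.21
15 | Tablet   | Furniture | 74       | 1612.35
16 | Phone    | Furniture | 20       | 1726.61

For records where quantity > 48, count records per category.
SELECT category, COUNT(*)
FROM sales
WHERE quantity > 48
GROUP BY category

Note: WHERE filters rows before grouping.

Result:
  Food: 1
  Furniture: 4
  Garden: 1
  Sports: 1
  Tools: 1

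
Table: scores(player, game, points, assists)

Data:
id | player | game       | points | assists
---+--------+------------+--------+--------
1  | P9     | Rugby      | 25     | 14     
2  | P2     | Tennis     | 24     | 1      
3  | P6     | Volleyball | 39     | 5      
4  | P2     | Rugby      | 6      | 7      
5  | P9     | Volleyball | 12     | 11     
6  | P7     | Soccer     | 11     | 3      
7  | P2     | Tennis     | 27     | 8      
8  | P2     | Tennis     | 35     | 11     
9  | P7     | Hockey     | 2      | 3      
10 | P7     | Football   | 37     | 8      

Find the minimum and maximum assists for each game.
SELECT game, MIN(assists), MAX(assists)
FROM scores
GROUP BY game

Result:
  Football: min=8, max=8
  Hockey: min=3, max=3
  Rugby: min=7, max=14
  Soccer: min=3, max=3
  Tennis: min=1, max=11
  Volleyball: min=5, max=11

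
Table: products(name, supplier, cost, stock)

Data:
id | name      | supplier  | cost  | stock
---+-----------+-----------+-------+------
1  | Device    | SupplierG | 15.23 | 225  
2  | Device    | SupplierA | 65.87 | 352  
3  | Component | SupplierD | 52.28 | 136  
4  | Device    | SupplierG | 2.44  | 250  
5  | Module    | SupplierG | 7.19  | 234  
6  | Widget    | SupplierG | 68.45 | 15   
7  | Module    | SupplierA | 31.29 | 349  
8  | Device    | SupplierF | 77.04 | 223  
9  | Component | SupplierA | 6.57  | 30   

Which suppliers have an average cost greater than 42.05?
SELECT supplier, AVG(cost)
FROM products
GROUP BY supplier
HAVING AVG(cost) > 42.05

Result:
  SupplierD: avg=52.28
  SupplierF: avg=77.04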